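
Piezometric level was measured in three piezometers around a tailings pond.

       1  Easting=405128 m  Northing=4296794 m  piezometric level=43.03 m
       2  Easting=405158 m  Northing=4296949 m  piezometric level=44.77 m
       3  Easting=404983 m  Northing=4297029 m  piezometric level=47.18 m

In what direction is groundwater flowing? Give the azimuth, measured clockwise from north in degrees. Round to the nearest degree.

148°

Differences from 1: to 2 (Δx, Δy, Δh) = (30, 155, +1.74); to 3 = (-145, 235, +4.15).
Solve a·Δx + b·Δy = Δh: det = 30·235 − (-145)·155 = 29525.
∂h/∂x = [(+1.74)·235 − (+4.15)·155] / 29525 = -0.007937
∂h/∂y = [30·(+4.15) − (-145)·(+1.74)] / 29525 = +0.01276
Flow direction (−∇h) has components (+0.007937 E, -0.01276 N).
Azimuth = atan2(E, N) = atan2(+0.007937, -0.01276) = 148.1° ≈ 148°.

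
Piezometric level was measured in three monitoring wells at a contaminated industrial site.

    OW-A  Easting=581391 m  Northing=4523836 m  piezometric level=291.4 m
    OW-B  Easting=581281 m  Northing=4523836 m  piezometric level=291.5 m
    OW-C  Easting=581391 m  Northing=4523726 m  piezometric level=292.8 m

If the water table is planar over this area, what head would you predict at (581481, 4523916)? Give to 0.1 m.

∂h/∂x = (291.5 − 291.4) / (581281 − 581391) = -0.0009091
∂h/∂y = (292.8 − 291.4) / (4523726 − 4523836) = -0.01273
h(581481, 4523916) = 291.4 + (-0.0009091)·(90) + (-0.01273)·(80) = 291.4 -0.082 -1.018 = 290.300 m.

290.3 m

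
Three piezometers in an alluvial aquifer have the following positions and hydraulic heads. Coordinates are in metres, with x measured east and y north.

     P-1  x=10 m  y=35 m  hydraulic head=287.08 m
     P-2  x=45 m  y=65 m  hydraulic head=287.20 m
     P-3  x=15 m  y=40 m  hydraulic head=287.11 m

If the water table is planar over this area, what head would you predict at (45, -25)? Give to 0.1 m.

Taking P-1 as reference: P-2−P-1 = (35, 30, +0.12); P-3−P-1 = (5, 5, +0.03).
Solve a·Δx + b·Δy = Δh: det = 35·5 − 5·30 = 25.
∂h/∂x = [(+0.12)·5 − (+0.03)·30] / 25 = -0.01200
∂h/∂y = [35·(+0.03) − 5·(+0.12)] / 25 = +0.01800
h(45, -25) = 287.08 + (-0.01200)·(35) + (+0.01800)·(-60) = 287.08 -0.420 -1.080 = 285.580 m.

285.6 m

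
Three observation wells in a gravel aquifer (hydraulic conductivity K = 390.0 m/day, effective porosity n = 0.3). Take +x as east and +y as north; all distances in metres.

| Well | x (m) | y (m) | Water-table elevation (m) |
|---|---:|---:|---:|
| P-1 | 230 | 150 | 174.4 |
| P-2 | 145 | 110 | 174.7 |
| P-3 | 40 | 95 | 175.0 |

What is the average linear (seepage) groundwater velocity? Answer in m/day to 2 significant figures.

4.3 m/day

Taking P-1 as reference: P-2−P-1 = (-85, -40, +0.3); P-3−P-1 = (-190, -55, +0.6).
Solve a·Δx + b·Δy = Δh: det = (-85)·(-55) − (-190)·(-40) = -2925.
∂h/∂x = [(+0.3)·(-55) − (+0.6)·(-40)] / -2925 = -0.002564
∂h/∂y = [(-85)·(+0.6) − (-190)·(+0.3)] / -2925 = -0.002051
|∇h| = √(-0.002564² + -0.002051²) = 0.003283
Seepage velocity v = K·i/n = 390.0 × 0.003283 / 0.3 = 4.268 m/day.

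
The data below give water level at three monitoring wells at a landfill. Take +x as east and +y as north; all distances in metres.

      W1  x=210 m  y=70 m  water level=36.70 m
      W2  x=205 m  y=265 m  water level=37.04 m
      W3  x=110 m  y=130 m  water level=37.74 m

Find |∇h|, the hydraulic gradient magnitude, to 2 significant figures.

0.0096

Differences from W1: to W2 (Δx, Δy, Δh) = (-5, 195, +0.34); to W3 = (-100, 60, +1.04).
Determinant of the coordinate differences = (-5)·60 − (-100)·195 = 19200.
∂h/∂x = [(+0.34)·60 − (+1.04)·195] / 19200 = -0.009500
∂h/∂y = [(-5)·(+1.04) − (-100)·(+0.34)] / 19200 = +0.001500
|∇h| = √(-0.009500² + 0.001500²) = 0.009618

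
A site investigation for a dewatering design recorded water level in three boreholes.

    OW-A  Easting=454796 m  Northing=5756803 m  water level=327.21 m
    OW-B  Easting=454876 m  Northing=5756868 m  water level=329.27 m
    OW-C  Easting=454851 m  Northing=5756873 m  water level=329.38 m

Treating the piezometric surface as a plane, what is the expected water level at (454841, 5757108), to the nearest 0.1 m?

336.4 m

Differences from OW-A: to OW-B (Δx, Δy, Δh) = (80, 65, +2.06); to OW-C = (55, 70, +2.17).
Determinant of the coordinate differences = 80·70 − 55·65 = 2025.
∂h/∂x = [(+2.06)·70 − (+2.17)·65] / 2025 = +0.001556
∂h/∂y = [80·(+2.17) − 55·(+2.06)] / 2025 = +0.02978
h(454841, 5757108) = 327.21 + (+0.001556)·(45) + (+0.02978)·(305) = 327.21 +0.070 +9.082 = 336.362 m.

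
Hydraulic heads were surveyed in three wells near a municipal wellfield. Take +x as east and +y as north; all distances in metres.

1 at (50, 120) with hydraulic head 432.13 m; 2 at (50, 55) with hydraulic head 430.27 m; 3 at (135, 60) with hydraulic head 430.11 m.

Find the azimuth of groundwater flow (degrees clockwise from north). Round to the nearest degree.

Three-point gradient (reference 1): Δ to 2 = (0, -65, -1.86), Δ to 3 = (85, -60, -2.02).
∂h/∂x = -0.003566, ∂h/∂y = +0.02862 (det = 5525).
Flow direction (−∇h) has components (+0.003566 E, -0.02862 N).
Azimuth = atan2(E, N) = atan2(+0.003566, -0.02862) = 172.9° ≈ 173°.

173°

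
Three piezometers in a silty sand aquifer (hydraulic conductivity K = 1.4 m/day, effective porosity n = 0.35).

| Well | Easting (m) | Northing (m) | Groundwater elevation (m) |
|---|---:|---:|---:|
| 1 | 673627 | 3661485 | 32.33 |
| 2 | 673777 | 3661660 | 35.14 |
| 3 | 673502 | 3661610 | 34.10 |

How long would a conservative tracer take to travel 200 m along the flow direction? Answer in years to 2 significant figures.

With h = a·x + b·y + c and 1 as origin, the differences give:
  150·a + 175·b = +2.81
  (-125)·a + 125·b = +1.77
Eliminate b (×125 and ×175, subtract): 40625·a = 41.500 → a = ∂h/∂x = +0.001022
Back-substitute: b = ∂h/∂y = +0.01518.
|∇h| = √(0.001022² + 0.01518²) = 0.01521
Seepage velocity v = K·i/n = 1.4 × 0.01521 / 0.35 = 0.06084 m/day.
t = 200 / 0.06084 = 3287 days = 9 years.

9.0 years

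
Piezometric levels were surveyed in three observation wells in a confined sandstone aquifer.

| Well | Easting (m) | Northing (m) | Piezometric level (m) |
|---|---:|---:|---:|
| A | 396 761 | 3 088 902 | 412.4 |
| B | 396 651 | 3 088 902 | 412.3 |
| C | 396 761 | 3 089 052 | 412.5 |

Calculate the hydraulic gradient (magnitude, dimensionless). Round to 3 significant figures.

0.00113

∂h/∂x = (412.3 − 412.4) / (396651 − 396761) = +0.0009091
∂h/∂y = (412.5 − 412.4) / (3089052 − 3088902) = +0.0006667
|∇h| = √(0.0009091² + 0.0006667²) = 0.001127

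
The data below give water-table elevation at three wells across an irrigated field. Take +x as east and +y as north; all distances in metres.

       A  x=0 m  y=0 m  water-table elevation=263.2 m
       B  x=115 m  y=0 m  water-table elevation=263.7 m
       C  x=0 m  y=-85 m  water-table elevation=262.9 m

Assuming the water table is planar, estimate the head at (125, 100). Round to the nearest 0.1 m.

264.1 m

∂h/∂x = (263.7 − 263.2) / (115 − 0) = +0.004348
∂h/∂y = (262.9 − 263.2) / (-85 − 0) = +0.003529
h(125, 100) = 263.2 + (+0.004348)·(125) + (+0.003529)·(100) = 263.2 +0.543 +0.353 = 264.096 m.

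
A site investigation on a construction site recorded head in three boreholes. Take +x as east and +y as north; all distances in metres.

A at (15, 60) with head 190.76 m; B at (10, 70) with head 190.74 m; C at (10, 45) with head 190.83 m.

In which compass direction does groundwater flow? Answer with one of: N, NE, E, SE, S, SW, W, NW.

With h = a·x + b·y + c and A as origin, the differences give:
  (-5)·a + 10·b = -0.02
  (-5)·a + (-15)·b = +0.07
Eliminate b (×(-15) and ×10, subtract): 125·a = -0.400 → a = ∂h/∂x = -0.003200
Back-substitute: b = ∂h/∂y = -0.003600.
Flow = −∇h = (+0.003200 east, +0.003600 north), which points northeast.

NE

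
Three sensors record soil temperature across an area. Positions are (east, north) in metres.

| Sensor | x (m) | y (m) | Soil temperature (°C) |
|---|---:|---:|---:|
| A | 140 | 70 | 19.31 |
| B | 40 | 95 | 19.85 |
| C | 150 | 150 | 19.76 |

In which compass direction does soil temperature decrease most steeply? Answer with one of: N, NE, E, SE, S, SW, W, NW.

SE

Three-point gradient (reference A): Δ to B = (-100, 25, +0.54), Δ to C = (10, 80, +0.45).
∂T/∂x = -0.003873, ∂T/∂y = +0.006109 (det = -8250).
Steepest decrease is along −∇f = (+0.003873 E, -0.006109 N) → southeast.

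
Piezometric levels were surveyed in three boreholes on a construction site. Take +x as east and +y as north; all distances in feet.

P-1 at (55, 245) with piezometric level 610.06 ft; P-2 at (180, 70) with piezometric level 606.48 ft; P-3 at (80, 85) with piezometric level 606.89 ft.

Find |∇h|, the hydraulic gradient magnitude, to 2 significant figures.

0.020

Taking P-1 as reference: P-2−P-1 = (125, -175, -3.58); P-3−P-1 = (25, -160, -3.17).
Solve a·Δx + b·Δy = Δh: det = 125·(-160) − 25·(-175) = -15625.
∂h/∂x = [(-3.58)·(-160) − (-3.17)·(-175)] / -15625 = -0.001155
∂h/∂y = [125·(-3.17) − 25·(-3.58)] / -15625 = +0.01963
|∇h| = √(-0.001155² + 0.01963²) = 0.01966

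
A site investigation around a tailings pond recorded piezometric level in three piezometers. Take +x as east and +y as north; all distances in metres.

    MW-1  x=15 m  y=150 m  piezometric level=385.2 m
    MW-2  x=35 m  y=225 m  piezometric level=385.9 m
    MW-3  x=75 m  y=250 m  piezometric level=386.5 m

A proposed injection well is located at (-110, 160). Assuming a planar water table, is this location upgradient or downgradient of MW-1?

With h = a·x + b·y + c and MW-1 as origin, the differences give:
  20·a + 75·b = +0.7
  60·a + 100·b = +1.3
Eliminate b (×100 and ×75, subtract): -2500·a = -27.50 → a = ∂h/∂x = +0.01100
Back-substitute: b = ∂h/∂y = +0.006400.
Head at (-110, 160) = 385.2 + (+0.01100)·(-125) + (+0.006400)·(10) = 383.89 m.
That is lower than the 385.2 m at MW-1, so the point is downgradient.

downgradient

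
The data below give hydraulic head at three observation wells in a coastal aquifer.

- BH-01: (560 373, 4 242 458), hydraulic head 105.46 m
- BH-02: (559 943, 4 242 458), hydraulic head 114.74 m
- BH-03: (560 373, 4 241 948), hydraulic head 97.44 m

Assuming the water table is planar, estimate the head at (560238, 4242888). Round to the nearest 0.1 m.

115.1 m

∂h/∂x = (114.74 − 105.46) / (559943 − 560373) = -0.02158
∂h/∂y = (97.44 − 105.46) / (4241948 − 4242458) = +0.01573
h(560238, 4242888) = 105.46 + (-0.02158)·(-135) + (+0.01573)·(430) = 105.46 +2.913 +6.762 = 115.135 m.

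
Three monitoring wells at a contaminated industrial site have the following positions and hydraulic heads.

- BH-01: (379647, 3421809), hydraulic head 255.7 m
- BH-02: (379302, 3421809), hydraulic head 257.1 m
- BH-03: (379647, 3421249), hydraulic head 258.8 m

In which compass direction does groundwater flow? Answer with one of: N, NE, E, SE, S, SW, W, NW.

∂h/∂x = (257.1 − 255.7) / (379302 − 379647) = -0.004058
∂h/∂y = (258.8 − 255.7) / (3421249 − 3421809) = -0.005536
Flow = −∇h = (+0.004058 east, +0.005536 north), which points northeast.

NE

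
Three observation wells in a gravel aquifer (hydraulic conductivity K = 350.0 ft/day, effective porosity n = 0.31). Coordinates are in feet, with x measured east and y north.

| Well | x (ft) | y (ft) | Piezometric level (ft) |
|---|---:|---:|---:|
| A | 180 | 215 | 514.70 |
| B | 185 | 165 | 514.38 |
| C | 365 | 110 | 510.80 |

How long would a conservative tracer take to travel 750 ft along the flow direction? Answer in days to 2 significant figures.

35 days

Taking A as reference: B−A = (5, -50, -0.32); C−A = (185, -105, -3.90).
Determinant of the coordinate differences = 5·(-105) − 185·(-50) = 8725.
∂h/∂x = [(-0.32)·(-105) − (-3.90)·(-50)] / 8725 = -0.01850
∂h/∂y = [5·(-3.90) − 185·(-0.32)] / 8725 = +0.004550
|∇h| = √(-0.01850² + 0.004550²) = 0.01905
Seepage velocity v = K·i/n = 350.0 × 0.01905 / 0.31 = 21.51 ft/day.
t = 750 / 21.51 = 34.87 days.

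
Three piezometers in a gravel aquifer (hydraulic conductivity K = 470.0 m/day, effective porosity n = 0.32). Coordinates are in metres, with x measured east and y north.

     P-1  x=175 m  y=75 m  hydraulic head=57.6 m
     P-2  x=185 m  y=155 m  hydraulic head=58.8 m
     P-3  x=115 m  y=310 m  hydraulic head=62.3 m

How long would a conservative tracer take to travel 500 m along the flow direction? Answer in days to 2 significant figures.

16 days

With h = a·x + b·y + c and P-1 as origin, the differences give:
  10·a + 80·b = +1.2
  (-60)·a + 235·b = +4.7
Eliminate b (×235 and ×80, subtract): 7150·a = -94.00 → a = ∂h/∂x = -0.01315
Back-substitute: b = ∂h/∂y = +0.01664.
|∇h| = √(-0.01315² + 0.01664²) = 0.02121
Seepage velocity v = K·i/n = 470.0 × 0.02121 / 0.32 = 31.15 m/day.
t = 500 / 31.15 = 16.05 days.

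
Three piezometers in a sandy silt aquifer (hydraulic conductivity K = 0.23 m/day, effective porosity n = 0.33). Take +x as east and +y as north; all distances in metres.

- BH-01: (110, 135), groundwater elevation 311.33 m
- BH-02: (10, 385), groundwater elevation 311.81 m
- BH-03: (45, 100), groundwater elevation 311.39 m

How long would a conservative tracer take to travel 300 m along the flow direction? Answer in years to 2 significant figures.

Three-point gradient (reference BH-01): Δ to BH-02 = (-100, 250, +0.48), Δ to BH-03 = (-65, -35, +0.06).
∂h/∂x = -0.001610, ∂h/∂y = +0.001276 (det = 19750).
|∇h| = √(-0.001610² + 0.001276²) = 0.002054
Seepage velocity v = K·i/n = 0.23 × 0.002054 / 0.33 = 0.001432 m/day.
t = 300 / 0.001432 = 2.095e+05 days = 574 years.

570 years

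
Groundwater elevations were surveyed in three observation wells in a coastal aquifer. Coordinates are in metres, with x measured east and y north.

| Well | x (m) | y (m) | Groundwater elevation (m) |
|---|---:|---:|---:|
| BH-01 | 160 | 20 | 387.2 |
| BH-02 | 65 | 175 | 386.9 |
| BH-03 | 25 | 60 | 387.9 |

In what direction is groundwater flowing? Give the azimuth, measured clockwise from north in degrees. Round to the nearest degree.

048°

With h = a·x + b·y + c and BH-01 as origin, the differences give:
  (-95)·a + 155·b = -0.3
  (-135)·a + 40·b = +0.7
Eliminate b (×40 and ×155, subtract): 17125·a = -120.50 → a = ∂h/∂x = -0.007036
Back-substitute: b = ∂h/∂y = -0.006248.
Flow direction (−∇h) has components (+0.007036 E, +0.006248 N).
Azimuth = atan2(E, N) = atan2(+0.007036, +0.006248) = 48.4° ≈ 048°.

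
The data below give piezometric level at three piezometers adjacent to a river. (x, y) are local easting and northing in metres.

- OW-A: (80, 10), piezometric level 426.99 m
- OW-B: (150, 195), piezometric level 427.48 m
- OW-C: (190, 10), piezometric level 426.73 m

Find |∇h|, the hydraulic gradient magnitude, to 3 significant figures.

Differences from OW-A: to OW-B (Δx, Δy, Δh) = (70, 185, +0.49); to OW-C = (110, 0, -0.26).
Solve a·Δx + b·Δy = Δh: det = 70·0 − 110·185 = -20350.
∂h/∂x = [(+0.49)·0 − (-0.26)·185] / -20350 = -0.002364
∂h/∂y = [70·(-0.26) − 110·(+0.49)] / -20350 = +0.003543
|∇h| = √(-0.002364² + 0.003543²) = 0.004259

0.00426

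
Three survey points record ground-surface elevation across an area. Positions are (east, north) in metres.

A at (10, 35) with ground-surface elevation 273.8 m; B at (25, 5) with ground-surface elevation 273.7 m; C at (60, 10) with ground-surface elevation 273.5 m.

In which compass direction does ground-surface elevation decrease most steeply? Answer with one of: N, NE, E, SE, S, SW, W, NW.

E

With z = a·x + b·y + c and A as origin, the differences give:
  15·a + (-30)·b = -0.1
  50·a + (-25)·b = -0.3
Eliminate b (×(-25) and ×(-30), subtract): 1125·a = -6.50 → a = ∂z/∂x = -0.005778
Back-substitute: b = ∂z/∂y = +0.0004444.
Steepest decrease is along −∇f = (+0.005778 E, -0.0004444 N) → east.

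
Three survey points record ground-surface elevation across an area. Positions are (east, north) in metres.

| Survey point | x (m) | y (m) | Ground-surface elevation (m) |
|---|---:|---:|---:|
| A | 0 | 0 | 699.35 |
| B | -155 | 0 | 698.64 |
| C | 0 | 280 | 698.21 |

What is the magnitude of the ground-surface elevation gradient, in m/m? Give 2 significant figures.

0.0061 m/m

∂z/∂x = (698.64 − 699.35) / (-155 − 0) = +0.004581
∂z/∂y = (698.21 − 699.35) / (280 − 0) = -0.004071
|∇f| = √(0.004581² + -0.004071²) = 0.006129 m/m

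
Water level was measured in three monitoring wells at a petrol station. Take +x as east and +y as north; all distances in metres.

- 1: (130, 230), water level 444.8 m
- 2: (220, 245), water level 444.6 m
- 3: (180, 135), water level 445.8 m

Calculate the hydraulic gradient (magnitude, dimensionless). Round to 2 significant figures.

Three-point gradient (reference 1): Δ to 2 = (90, 15, -0.2), Δ to 3 = (50, -95, +1.0).
∂h/∂x = -0.0004301, ∂h/∂y = -0.01075 (det = -9300).
|∇h| = √(-0.0004301² + -0.01075²) = 0.01076

0.011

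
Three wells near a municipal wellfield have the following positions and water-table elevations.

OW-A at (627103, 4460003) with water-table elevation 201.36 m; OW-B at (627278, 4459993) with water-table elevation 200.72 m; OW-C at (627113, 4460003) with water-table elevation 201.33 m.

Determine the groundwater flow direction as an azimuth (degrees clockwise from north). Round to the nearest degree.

165°

Differences from OW-A: to OW-B (Δx, Δy, Δh) = (175, -10, -0.64); to OW-C = (10, 0, -0.03).
Solve a·Δx + b·Δy = Δh: det = 175·0 − 10·(-10) = 100.
∂h/∂x = [(-0.64)·0 − (-0.03)·(-10)] / 100 = -0.003000
∂h/∂y = [175·(-0.03) − 10·(-0.64)] / 100 = +0.01150
Flow direction (−∇h) has components (+0.003000 E, -0.01150 N).
Azimuth = atan2(E, N) = atan2(+0.003000, -0.01150) = 165.4° ≈ 165°.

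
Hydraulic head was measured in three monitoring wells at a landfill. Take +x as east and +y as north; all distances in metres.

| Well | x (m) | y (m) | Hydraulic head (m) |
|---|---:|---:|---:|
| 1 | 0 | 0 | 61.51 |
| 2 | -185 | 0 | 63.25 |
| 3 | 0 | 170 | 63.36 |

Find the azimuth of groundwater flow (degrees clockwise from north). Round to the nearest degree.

139°

∂h/∂x = (63.25 − 61.51) / (-185 − 0) = -0.009405
∂h/∂y = (63.36 − 61.51) / (170 − 0) = +0.01088
Flow direction (−∇h) has components (+0.009405 E, -0.01088 N).
Azimuth = atan2(E, N) = atan2(+0.009405, -0.01088) = 139.2° ≈ 139°.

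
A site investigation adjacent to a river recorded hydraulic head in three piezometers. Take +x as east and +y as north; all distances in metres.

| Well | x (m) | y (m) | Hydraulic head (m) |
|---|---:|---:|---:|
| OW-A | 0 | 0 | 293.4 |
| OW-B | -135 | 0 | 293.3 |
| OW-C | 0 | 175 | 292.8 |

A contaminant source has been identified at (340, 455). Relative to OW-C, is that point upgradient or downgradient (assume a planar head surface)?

downgradient

∂h/∂x = (293.3 − 293.4) / (-135 − 0) = +0.0007407
∂h/∂y = (292.8 − 293.4) / (175 − 0) = -0.003429
Head at (340, 455) = 293.4 + (+0.0007407)·(340) + (-0.003429)·(455) = 292.09 m.
That is lower than the 292.8 m at OW-C, so the point is downgradient.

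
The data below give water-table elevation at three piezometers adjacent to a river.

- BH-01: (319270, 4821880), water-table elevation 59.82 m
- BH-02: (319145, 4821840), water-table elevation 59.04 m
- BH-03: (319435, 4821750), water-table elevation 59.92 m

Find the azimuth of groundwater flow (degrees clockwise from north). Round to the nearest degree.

222°

Three-point gradient (reference BH-01): Δ to BH-02 = (-125, -40, -0.78), Δ to BH-03 = (165, -130, +0.10).
∂h/∂x = +0.004613, ∂h/∂y = +0.005085 (det = 22850).
Flow direction (−∇h) has components (-0.004613 E, -0.005085 N).
Azimuth = atan2(E, N) = atan2(-0.004613, -0.005085) = 222.2° ≈ 222°.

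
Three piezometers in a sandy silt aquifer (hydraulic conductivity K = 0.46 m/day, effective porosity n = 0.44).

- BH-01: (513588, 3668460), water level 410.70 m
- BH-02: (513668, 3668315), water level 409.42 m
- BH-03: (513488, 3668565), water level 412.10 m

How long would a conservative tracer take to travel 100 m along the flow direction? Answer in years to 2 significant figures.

Taking BH-01 as reference: BH-02−BH-01 = (80, -145, -1.28); BH-03−BH-01 = (-100, 105, +1.40).
Solve a·Δx + b·Δy = Δh: det = 80·105 − (-100)·(-145) = -6100.
∂h/∂x = [(-1.28)·105 − (+1.40)·(-145)] / -6100 = -0.01125
∂h/∂y = [80·(+1.40) − (-100)·(-1.28)] / -6100 = +0.002623
|∇h| = √(-0.01125² + 0.002623²) = 0.01155
Seepage velocity v = K·i/n = 0.46 × 0.01155 / 0.44 = 0.01208 m/day.
t = 100 / 0.01208 = 8278 days = 22.7 years.

23 years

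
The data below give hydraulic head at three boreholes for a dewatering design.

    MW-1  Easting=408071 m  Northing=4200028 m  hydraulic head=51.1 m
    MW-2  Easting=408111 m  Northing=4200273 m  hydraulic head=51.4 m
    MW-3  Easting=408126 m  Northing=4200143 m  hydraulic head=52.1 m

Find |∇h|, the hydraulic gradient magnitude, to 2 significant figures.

Taking MW-1 as reference: MW-2−MW-1 = (40, 245, +0.3); MW-3−MW-1 = (55, 115, +1.0).
Solve a·Δx + b·Δy = Δh: det = 40·115 − 55·245 = -8875.
∂h/∂x = [(+0.3)·115 − (+1.0)·245] / -8875 = +0.02372
∂h/∂y = [40·(+1.0) − 55·(+0.3)] / -8875 = -0.002648
|∇h| = √(0.02372² + -0.002648²) = 0.02387

0.024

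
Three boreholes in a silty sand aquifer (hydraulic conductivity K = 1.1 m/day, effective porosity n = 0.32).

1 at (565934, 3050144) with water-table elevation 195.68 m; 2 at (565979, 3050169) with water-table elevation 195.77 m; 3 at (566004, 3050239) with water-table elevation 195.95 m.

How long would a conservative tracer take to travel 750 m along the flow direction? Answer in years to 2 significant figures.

Taking 1 as reference: 2−1 = (45, 25, +0.09); 3−1 = (70, 95, +0.27).
Determinant of the coordinate differences = 45·95 − 70·25 = 2525.
∂h/∂x = [(+0.09)·95 − (+0.27)·25] / 2525 = +0.0007129
∂h/∂y = [45·(+0.27) − 70·(+0.09)] / 2525 = +0.002317
|∇h| = √(0.0007129² + 0.002317²) = 0.002424
Seepage velocity v = K·i/n = 1.1 × 0.002424 / 0.32 = 0.008332 m/day.
t = 750 / 0.008332 = 9.001e+04 days = 246 years.

250 years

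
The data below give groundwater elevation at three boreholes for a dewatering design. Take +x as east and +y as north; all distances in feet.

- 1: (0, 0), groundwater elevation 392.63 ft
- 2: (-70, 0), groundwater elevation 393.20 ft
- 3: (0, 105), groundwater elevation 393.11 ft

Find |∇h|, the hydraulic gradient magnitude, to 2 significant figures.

∂h/∂x = (393.20 − 392.63) / (-70 − 0) = -0.008143
∂h/∂y = (393.11 − 392.63) / (105 − 0) = +0.004571
|∇h| = √(-0.008143² + 0.004571²) = 0.009338

0.0093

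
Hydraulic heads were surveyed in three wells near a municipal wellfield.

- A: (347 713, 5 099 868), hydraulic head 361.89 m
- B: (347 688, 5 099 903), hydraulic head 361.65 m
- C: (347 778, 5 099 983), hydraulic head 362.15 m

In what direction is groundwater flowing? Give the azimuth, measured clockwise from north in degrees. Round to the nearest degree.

284°

With h = a·x + b·y + c and A as origin, the differences give:
  (-25)·a + 35·b = -0.24
  65·a + 115·b = +0.26
Eliminate b (×115 and ×35, subtract): -5150·a = -36.700 → a = ∂h/∂x = +0.007126
Back-substitute: b = ∂h/∂y = -0.001767.
Flow direction (−∇h) has components (-0.007126 E, +0.001767 N).
Azimuth = atan2(E, N) = atan2(-0.007126, +0.001767) = 283.9° ≈ 284°.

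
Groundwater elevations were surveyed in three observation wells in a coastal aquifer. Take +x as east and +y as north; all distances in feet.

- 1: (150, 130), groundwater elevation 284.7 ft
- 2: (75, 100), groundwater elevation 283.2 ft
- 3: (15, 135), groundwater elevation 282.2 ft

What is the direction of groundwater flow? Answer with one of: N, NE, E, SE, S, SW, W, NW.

Taking 1 as reference: 2−1 = (-75, -30, -1.5); 3−1 = (-135, 5, -2.5).
Determinant of the coordinate differences = (-75)·5 − (-135)·(-30) = -4425.
∂h/∂x = [(-1.5)·5 − (-2.5)·(-30)] / -4425 = +0.01864
∂h/∂y = [(-75)·(-2.5) − (-135)·(-1.5)] / -4425 = +0.003390
Flow = −∇h = (-0.01864 east, -0.003390 north), which points west.

W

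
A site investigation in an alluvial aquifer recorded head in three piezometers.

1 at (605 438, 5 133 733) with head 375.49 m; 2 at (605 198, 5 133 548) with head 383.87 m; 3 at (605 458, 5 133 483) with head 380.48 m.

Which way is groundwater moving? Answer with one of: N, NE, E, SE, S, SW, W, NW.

With h = a·x + b·y + c and 1 as origin, the differences give:
  (-240)·a + (-185)·b = +8.38
  20·a + (-250)·b = +4.99
Eliminate b (×(-250) and ×(-185), subtract): 63700·a = -1171.850 → a = ∂h/∂x = -0.01840
Back-substitute: b = ∂h/∂y = -0.02143.
Flow = −∇h = (+0.01840 east, +0.02143 north), which points northeast.

NE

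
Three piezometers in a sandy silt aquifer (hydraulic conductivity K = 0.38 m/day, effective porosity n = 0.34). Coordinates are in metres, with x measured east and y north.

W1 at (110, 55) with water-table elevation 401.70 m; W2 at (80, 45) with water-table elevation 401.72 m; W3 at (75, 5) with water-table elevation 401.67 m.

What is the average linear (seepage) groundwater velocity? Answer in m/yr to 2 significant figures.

With h = a·x + b·y + c and W1 as origin, the differences give:
  (-30)·a + (-10)·b = +0.02
  (-35)·a + (-50)·b = -0.03
Eliminate b (×(-50) and ×(-10), subtract): 1150·a = -1.300 → a = ∂h/∂x = -0.001130
Back-substitute: b = ∂h/∂y = +0.001391.
|∇h| = √(-0.001130² + 0.001391²) = 0.001792
Seepage velocity v = K·i/n = 0.38 × 0.001792 / 0.34 = 0.002003 m/day = 0.7316 m/yr.

0.73 m/yr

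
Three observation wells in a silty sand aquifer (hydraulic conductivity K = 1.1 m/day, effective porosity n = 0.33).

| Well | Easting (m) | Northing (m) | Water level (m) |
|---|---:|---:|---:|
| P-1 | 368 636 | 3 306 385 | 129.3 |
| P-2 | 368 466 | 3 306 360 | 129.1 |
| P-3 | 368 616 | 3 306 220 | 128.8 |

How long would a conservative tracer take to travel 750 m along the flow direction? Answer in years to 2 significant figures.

With h = a·x + b·y + c and P-1 as origin, the differences give:
  (-170)·a + (-25)·b = -0.2
  (-20)·a + (-165)·b = -0.5
Eliminate b (×(-165) and ×(-25), subtract): 27550·a = 20.50 → a = ∂h/∂x = +0.0007441
Back-substitute: b = ∂h/∂y = +0.002940.
|∇h| = √(0.0007441² + 0.002940²) = 0.003033
Seepage velocity v = K·i/n = 1.1 × 0.003033 / 0.33 = 0.01011 m/day.
t = 750 / 0.01011 = 7.418e+04 days = 203 years.

200 years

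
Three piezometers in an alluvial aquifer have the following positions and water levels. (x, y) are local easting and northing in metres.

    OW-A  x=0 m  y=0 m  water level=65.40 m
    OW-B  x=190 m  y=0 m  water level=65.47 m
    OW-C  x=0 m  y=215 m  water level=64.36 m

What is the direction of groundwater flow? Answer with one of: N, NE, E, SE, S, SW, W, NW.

N

∂h/∂x = (65.47 − 65.40) / (190 − 0) = +0.0003684
∂h/∂y = (64.36 − 65.40) / (215 − 0) = -0.004837
Flow = −∇h = (-0.0003684 east, +0.004837 north), which points north.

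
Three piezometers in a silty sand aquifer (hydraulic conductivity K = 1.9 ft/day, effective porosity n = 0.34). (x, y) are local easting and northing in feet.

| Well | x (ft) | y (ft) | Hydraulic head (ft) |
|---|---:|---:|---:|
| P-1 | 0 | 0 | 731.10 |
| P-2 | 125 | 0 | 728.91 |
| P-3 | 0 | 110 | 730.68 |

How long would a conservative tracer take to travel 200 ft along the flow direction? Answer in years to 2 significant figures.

5.5 years

∂h/∂x = (728.91 − 731.10) / (125 − 0) = -0.01752
∂h/∂y = (730.68 − 731.10) / (110 − 0) = -0.003818
|∇h| = √(-0.01752² + -0.003818²) = 0.01793
Seepage velocity v = K·i/n = 1.9 × 0.01793 / 0.34 = 0.1002 ft/day.
t = 200 / 0.1002 = 1996 days = 5.46 years.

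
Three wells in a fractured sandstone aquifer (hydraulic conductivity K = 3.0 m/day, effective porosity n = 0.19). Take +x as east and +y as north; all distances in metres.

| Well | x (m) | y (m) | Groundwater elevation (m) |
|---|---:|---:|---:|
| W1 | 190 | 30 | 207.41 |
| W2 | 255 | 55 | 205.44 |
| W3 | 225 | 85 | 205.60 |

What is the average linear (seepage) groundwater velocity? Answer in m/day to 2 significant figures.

0.47 m/day

Taking W1 as reference: W2−W1 = (65, 25, -1.97); W3−W1 = (35, 55, -1.81).
Determinant of the coordinate differences = 65·55 − 35·25 = 2700.
∂h/∂x = [(-1.97)·55 − (-1.81)·25] / 2700 = -0.02337
∂h/∂y = [65·(-1.81) − 35·(-1.97)] / 2700 = -0.01804
|∇h| = √(-0.02337² + -0.01804²) = 0.02952
Seepage velocity v = K·i/n = 3.0 × 0.02952 / 0.19 = 0.4661 m/day.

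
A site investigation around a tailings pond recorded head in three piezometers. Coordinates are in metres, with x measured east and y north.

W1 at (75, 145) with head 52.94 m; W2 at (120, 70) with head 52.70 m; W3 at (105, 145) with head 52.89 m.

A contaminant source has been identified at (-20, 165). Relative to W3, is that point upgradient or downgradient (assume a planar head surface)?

Taking W1 as reference: W2−W1 = (45, -75, -0.24); W3−W1 = (30, 0, -0.05).
Solve a·Δx + b·Δy = Δh: det = 45·0 − 30·(-75) = 2250.
∂h/∂x = [(-0.24)·0 − (-0.05)·(-75)] / 2250 = -0.001667
∂h/∂y = [45·(-0.05) − 30·(-0.24)] / 2250 = +0.002200
Head at (-20, 165) = 52.94 + (-0.001667)·(-95) + (+0.002200)·(20) = 53.14 m.
That is higher than the 52.89 m at W3, so the point is upgradient.

upgradient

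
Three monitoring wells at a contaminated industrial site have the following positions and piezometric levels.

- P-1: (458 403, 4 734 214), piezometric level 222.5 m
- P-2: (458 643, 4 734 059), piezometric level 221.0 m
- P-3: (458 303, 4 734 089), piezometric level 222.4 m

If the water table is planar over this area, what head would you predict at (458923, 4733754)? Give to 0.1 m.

With h = a·x + b·y + c and P-1 as origin, the differences give:
  240·a + (-155)·b = -1.5
  (-100)·a + (-125)·b = -0.1
Eliminate b (×(-125) and ×(-155), subtract): -45500·a = 172.00 → a = ∂h/∂x = -0.003780
Back-substitute: b = ∂h/∂y = +0.003824.
h(458923, 4733754) = 222.5 + (-0.003780)·(520) + (+0.003824)·(-460) = 222.5 -1.966 -1.759 = 218.775 m.

218.8 m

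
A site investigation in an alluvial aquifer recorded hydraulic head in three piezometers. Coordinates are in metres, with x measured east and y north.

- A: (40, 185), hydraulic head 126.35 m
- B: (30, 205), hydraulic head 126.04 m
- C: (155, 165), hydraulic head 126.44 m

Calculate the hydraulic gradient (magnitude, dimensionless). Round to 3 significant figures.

0.0167

Taking A as reference: B−A = (-10, 20, -0.31); C−A = (115, -20, +0.09).
Determinant of the coordinate differences = (-10)·(-20) − 115·20 = -2100.
∂h/∂x = [(-0.31)·(-20) − (+0.09)·20] / -2100 = -0.002095
∂h/∂y = [(-10)·(+0.09) − 115·(-0.31)] / -2100 = -0.01655
|∇h| = √(-0.002095² + -0.01655²) = 0.01668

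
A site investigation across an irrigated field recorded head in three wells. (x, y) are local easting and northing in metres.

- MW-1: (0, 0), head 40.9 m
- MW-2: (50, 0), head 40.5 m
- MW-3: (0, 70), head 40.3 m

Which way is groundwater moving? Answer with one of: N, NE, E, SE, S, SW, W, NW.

∂h/∂x = (40.5 − 40.9) / (50 − 0) = -0.008000
∂h/∂y = (40.3 − 40.9) / (70 − 0) = -0.008571
Flow = −∇h = (+0.008000 east, +0.008571 north), which points northeast.

NE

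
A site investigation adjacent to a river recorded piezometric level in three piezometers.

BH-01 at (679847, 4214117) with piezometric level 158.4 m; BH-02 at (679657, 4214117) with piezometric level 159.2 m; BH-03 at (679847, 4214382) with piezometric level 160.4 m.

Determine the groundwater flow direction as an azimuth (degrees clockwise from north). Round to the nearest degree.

151°

∂h/∂x = (159.2 − 158.4) / (679657 − 679847) = -0.004211
∂h/∂y = (160.4 − 158.4) / (4214382 − 4214117) = +0.007547
Flow direction (−∇h) has components (+0.004211 E, -0.007547 N).
Azimuth = atan2(E, N) = atan2(+0.004211, -0.007547) = 150.8° ≈ 151°.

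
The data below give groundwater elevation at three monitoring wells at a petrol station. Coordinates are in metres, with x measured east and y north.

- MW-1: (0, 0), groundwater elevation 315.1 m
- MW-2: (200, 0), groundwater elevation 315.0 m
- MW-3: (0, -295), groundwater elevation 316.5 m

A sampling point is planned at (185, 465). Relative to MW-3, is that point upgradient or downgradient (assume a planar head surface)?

∂h/∂x = (315.0 − 315.1) / (200 − 0) = -0.0005000
∂h/∂y = (316.5 − 315.1) / (-295 − 0) = -0.004746
Head at (185, 465) = 315.1 + (-0.0005000)·(185) + (-0.004746)·(465) = 312.80 m.
That is lower than the 316.5 m at MW-3, so the point is downgradient.

downgradient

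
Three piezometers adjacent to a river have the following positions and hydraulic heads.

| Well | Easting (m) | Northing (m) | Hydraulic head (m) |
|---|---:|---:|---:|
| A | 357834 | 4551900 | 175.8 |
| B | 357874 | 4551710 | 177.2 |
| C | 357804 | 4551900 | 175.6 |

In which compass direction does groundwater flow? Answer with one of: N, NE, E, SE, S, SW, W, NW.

NW

Three-point gradient (reference A): Δ to B = (40, -190, +1.4), Δ to C = (-30, 0, -0.2).
∂h/∂x = +0.006667, ∂h/∂y = -0.005965 (det = -5700).
Flow = −∇h = (-0.006667 east, +0.005965 north), which points northwest.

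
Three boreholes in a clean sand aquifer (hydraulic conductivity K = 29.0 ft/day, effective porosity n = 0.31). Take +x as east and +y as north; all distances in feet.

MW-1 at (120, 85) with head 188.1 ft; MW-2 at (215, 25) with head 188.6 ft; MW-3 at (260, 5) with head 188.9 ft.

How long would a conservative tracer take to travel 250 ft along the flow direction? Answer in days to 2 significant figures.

Three-point gradient (reference MW-1): Δ to MW-2 = (95, -60, +0.5), Δ to MW-3 = (140, -80, +0.8).
∂h/∂x = +0.01000, ∂h/∂y = +0.007500 (det = 800).
|∇h| = √(0.01000² + 0.007500²) = 0.0125
Seepage velocity v = K·i/n = 29.0 × 0.0125 / 0.31 = 1.169 ft/day.
t = 250 / 1.169 = 213.9 days.

210 days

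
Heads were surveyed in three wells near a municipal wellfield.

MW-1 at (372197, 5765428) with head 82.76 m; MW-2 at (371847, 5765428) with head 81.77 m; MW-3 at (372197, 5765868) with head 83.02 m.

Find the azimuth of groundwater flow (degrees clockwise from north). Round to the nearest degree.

∂h/∂x = (81.77 − 82.76) / (371847 − 372197) = +0.002829
∂h/∂y = (83.02 − 82.76) / (5765868 − 5765428) = +0.0005909
Flow direction (−∇h) has components (-0.002829 E, -0.0005909 N).
Azimuth = atan2(E, N) = atan2(-0.002829, -0.0005909) = 258.2° ≈ 258°.

258°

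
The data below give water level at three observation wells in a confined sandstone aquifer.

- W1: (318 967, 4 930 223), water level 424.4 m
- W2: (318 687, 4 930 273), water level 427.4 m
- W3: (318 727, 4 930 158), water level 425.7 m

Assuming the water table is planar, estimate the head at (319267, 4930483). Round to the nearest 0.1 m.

424.9 m

Taking W1 as reference: W2−W1 = (-280, 50, +3.0); W3−W1 = (-240, -65, +1.3).
Determinant of the coordinate differences = (-280)·(-65) − (-240)·50 = 30200.
∂h/∂x = [(+3.0)·(-65) − (+1.3)·50] / 30200 = -0.008609
∂h/∂y = [(-280)·(+1.3) − (-240)·(+3.0)] / 30200 = +0.01179
h(319267, 4930483) = 424.4 + (-0.008609)·(300) + (+0.01179)·(260) = 424.4 -2.583 +3.065 = 424.882 m.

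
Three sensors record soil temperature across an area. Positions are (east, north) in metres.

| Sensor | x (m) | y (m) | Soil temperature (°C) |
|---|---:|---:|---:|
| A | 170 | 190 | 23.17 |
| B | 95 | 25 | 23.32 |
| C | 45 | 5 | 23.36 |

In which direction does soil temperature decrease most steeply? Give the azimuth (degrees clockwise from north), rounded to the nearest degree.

039°

Three-point gradient (reference A): Δ to B = (-75, -165, +0.15), Δ to C = (-125, -185, +0.19).
∂T/∂x = -0.0005333, ∂T/∂y = -0.0006667 (det = -6750).
Steepest decrease is along −∇f: components (+0.0005333 E, +0.0006667 N).
Azimuth = atan2(+0.0005333, +0.0006667) = 38.7° ≈ 039°.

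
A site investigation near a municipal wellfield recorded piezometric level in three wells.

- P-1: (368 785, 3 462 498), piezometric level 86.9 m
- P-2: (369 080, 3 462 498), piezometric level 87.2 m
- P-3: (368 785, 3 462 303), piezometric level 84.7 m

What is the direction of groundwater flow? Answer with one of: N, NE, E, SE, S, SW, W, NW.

S

∂h/∂x = (87.2 − 86.9) / (369080 − 368785) = +0.001017
∂h/∂y = (84.7 − 86.9) / (3462303 − 3462498) = +0.01128
Flow = −∇h = (-0.001017 east, -0.01128 north), which points south.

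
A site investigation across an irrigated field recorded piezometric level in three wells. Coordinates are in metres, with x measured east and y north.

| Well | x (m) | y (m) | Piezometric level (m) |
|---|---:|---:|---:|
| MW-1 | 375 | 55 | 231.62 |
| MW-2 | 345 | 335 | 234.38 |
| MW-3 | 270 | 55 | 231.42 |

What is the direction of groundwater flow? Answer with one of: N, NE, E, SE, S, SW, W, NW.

Differences from MW-1: to MW-2 (Δx, Δy, Δh) = (-30, 280, +2.76); to MW-3 = (-105, 0, -0.20).
Solve a·Δx + b·Δy = Δh: det = (-30)·0 − (-105)·280 = 29400.
∂h/∂x = [(+2.76)·0 − (-0.20)·280] / 29400 = +0.001905
∂h/∂y = [(-30)·(-0.20) − (-105)·(+2.76)] / 29400 = +0.01006
Flow = −∇h = (-0.001905 east, -0.01006 north), which points south.

S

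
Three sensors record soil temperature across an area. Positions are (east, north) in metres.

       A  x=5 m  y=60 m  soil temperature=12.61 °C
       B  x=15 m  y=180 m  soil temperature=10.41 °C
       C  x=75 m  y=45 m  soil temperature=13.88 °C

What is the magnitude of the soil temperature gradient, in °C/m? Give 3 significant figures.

0.0240 °C/m

Differences from A: to B (Δx, Δy, Δh) = (10, 120, -2.20); to C = (70, -15, +1.27).
Solve a·Δx + b·Δy = ΔT: det = 10·(-15) − 70·120 = -8550.
∂T/∂x = [(-2.20)·(-15) − (+1.27)·120] / -8550 = +0.01396
∂T/∂y = [10·(+1.27) − 70·(-2.20)] / -8550 = -0.01950
|∇f| = √(0.01396² + -0.01950²) = 0.02398 °C/m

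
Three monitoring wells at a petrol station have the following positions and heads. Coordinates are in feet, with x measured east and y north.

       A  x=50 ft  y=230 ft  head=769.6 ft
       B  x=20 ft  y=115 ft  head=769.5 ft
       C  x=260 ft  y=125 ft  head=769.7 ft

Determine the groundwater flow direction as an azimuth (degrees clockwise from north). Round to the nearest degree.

231°

Differences from A: to B (Δx, Δy, Δh) = (-30, -115, -0.1); to C = (210, -105, +0.1).
Solve a·Δx + b·Δy = Δh: det = (-30)·(-105) − 210·(-115) = 27300.
∂h/∂x = [(-0.1)·(-105) − (+0.1)·(-115)] / 27300 = +0.0008059
∂h/∂y = [(-30)·(+0.1) − 210·(-0.1)] / 27300 = +0.0006593
Flow direction (−∇h) has components (-0.0008059 E, -0.0006593 N).
Azimuth = atan2(E, N) = atan2(-0.0008059, -0.0006593) = 230.7° ≈ 231°.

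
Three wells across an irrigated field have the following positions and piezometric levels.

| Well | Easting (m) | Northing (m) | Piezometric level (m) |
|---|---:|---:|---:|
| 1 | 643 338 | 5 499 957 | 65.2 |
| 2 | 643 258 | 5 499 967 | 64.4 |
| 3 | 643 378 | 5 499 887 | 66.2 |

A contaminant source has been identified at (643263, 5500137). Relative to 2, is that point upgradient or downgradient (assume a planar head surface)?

With h = a·x + b·y + c and 1 as origin, the differences give:
  (-80)·a + 10·b = -0.8
  40·a + (-70)·b = +1.0
Eliminate b (×(-70) and ×10, subtract): 5200·a = 46.00 → a = ∂h/∂x = +0.008846
Back-substitute: b = ∂h/∂y = -0.009231.
Head at (643263, 5500137) = 65.2 + (+0.008846)·(-75) + (-0.009231)·(180) = 62.88 m.
That is lower than the 64.4 m at 2, so the point is downgradient.

downgradient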